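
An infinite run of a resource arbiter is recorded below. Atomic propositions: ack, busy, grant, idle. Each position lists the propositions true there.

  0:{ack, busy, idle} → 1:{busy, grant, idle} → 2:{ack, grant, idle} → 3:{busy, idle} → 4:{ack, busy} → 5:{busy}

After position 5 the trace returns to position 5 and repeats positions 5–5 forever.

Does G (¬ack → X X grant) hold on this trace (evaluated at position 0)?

No

¬ack → X X grant must hold at every position from 0 onward. It fails at position 1, so G (¬ack → X X grant) is false.
Positions where ¬ack holds: 1, 3, 5.
Check X X grant at each: 1→fails, 3→fails, 5→fails.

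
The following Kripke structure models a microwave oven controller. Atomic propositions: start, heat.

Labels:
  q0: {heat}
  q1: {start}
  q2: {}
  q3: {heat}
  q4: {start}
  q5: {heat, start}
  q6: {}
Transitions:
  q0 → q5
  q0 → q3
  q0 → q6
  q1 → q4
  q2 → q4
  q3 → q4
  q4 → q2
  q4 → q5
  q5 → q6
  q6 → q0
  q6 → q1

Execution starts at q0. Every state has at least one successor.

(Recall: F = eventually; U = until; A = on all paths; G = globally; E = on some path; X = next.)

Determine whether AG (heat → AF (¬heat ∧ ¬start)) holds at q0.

Satisfied

States satisfying heat → AF (¬heat ∧ ¬start): {q0, q1, q2, q3, q4, q5, q6}.
States satisfying AG (heat → AF (¬heat ∧ ¬start)): {q0, q1, q2, q3, q4, q5, q6}.
Every state reachable from q0 satisfies heat → AF (¬heat ∧ ¬start).
q0 ∈ Sat(AG (heat → AF (¬heat ∧ ¬start))).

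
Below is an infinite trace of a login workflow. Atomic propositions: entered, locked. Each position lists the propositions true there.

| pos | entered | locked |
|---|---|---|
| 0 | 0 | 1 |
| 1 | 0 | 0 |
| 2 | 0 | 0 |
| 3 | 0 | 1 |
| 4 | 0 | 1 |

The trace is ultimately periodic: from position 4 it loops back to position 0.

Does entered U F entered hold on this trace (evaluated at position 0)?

Walking from position 0: at position 0, F entered has not yet held and entered fails, so entered U F entered is false.

Violated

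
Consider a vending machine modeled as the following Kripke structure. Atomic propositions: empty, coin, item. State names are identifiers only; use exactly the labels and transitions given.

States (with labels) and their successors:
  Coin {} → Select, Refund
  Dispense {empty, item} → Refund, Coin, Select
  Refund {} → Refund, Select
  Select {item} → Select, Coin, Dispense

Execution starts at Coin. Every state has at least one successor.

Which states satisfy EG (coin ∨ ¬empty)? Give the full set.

States satisfying coin ∨ ¬empty: {Coin, Refund, Select}.
States satisfying EG (coin ∨ ¬empty): {Coin, Refund, Select}.

{Coin, Refund, Select}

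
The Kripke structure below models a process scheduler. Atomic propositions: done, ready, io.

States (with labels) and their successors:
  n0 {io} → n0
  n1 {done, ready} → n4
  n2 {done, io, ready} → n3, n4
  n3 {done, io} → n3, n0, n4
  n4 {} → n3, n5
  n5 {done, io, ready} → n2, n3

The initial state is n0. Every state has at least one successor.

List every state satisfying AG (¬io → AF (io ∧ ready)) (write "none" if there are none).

{n0}

States satisfying ¬io → AF (io ∧ ready): {n0, n2, n3, n5}.
States satisfying AG (¬io → AF (io ∧ ready)): {n0}.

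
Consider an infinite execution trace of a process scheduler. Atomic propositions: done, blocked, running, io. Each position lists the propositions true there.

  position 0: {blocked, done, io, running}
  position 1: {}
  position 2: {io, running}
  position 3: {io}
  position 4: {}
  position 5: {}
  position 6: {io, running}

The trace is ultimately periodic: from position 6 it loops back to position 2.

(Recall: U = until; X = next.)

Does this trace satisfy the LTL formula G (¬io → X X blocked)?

No

¬io → X X blocked must hold at every position from 0 onward. It fails at position 1, so G (¬io → X X blocked) is false.
Positions where ¬io holds: 1, 4, 5.
Check X X blocked at each: 1→fails, 4→fails, 5→fails.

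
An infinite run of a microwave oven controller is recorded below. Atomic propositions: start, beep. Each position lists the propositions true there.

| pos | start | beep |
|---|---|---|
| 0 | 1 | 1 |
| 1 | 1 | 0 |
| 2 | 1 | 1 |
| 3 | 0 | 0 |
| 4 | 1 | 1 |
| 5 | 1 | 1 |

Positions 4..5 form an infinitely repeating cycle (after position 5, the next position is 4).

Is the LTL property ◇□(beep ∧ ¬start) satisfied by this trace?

□(beep ∧ ¬start) is false at every position 0..5, so it never becomes true and ◇□(beep ∧ ¬start) fails.

Violated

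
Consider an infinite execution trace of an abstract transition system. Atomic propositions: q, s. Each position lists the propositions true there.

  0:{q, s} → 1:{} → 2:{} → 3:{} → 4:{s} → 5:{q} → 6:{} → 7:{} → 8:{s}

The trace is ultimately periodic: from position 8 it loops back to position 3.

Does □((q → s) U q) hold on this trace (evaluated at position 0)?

(q → s) U q holds at every position 0..8, and those are all positions ever visited, so □((q → s) U q) holds.

Holds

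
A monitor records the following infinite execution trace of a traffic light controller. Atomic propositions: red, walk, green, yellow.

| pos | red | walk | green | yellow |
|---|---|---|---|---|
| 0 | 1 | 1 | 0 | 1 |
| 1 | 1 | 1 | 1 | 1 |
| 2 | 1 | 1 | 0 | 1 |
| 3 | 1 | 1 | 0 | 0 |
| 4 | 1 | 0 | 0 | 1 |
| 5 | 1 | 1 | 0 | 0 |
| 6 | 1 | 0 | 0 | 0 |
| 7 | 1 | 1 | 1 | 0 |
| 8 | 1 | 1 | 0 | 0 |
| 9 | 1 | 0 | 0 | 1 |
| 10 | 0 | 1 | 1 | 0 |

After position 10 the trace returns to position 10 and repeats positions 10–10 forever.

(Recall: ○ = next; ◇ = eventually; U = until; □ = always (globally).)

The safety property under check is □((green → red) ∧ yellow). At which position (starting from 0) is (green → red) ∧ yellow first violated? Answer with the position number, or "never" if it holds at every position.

3

Check (green → red) ∧ yellow at each position in order: 0 ✓, 1 ✓, 2 ✓.
At position 3 the labels are {red, walk}, so (green → red) ∧ yellow is false there. This is the first violation.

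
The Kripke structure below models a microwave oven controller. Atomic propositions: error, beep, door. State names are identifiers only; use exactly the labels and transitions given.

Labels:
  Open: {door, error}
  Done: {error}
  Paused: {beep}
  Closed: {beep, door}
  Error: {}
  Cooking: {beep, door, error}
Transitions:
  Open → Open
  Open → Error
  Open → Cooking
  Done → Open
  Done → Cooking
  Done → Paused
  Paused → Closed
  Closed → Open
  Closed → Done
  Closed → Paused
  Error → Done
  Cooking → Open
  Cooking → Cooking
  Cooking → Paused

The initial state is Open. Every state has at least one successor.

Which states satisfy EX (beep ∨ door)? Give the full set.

{Open, Done, Paused, Closed, Cooking}

States satisfying beep ∨ door: {Open, Paused, Closed, Cooking}.
States satisfying EX (beep ∨ door): {Open, Done, Paused, Closed, Cooking}.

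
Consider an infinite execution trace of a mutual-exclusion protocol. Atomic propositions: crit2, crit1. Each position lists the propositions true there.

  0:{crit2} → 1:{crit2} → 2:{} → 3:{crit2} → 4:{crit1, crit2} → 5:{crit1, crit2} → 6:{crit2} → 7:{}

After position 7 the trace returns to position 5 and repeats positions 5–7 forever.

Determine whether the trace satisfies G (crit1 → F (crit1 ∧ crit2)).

Holds

crit1 → F (crit1 ∧ crit2) holds at every position 0..7, and those are all positions ever visited, so G (crit1 → F (crit1 ∧ crit2)) holds.
Positions where crit1 holds: 4, 5.
Check F (crit1 ∧ crit2) at each: 4→ok, 5→ok.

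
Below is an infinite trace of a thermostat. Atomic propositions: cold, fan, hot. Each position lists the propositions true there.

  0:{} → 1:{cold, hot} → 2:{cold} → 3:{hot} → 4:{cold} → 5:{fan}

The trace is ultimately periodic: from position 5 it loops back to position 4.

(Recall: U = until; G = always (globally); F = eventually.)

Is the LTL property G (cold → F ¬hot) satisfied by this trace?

Holds

cold → F ¬hot holds at every position 0..5, and those are all positions ever visited, so G (cold → F ¬hot) holds.
Positions where cold holds: 1, 2, 4.
Check F ¬hot at each: 1→ok, 2→ok, 4→ok.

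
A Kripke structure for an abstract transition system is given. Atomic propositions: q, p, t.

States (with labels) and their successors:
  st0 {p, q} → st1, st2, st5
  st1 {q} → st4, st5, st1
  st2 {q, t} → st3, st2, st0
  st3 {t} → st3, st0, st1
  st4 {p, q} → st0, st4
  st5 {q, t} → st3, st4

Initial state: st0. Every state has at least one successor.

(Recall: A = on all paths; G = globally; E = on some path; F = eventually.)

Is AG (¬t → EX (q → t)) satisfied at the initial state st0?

States satisfying ¬t → EX (q → t): {st0, st1, st2, st3, st5}.
States satisfying AG (¬t → EX (q → t)): ∅.
st4 is reachable from st0 and violates ¬t → EX (q → t), so AG fails at st0.
st0 ∉ Sat(AG (¬t → EX (q → t))).

Violated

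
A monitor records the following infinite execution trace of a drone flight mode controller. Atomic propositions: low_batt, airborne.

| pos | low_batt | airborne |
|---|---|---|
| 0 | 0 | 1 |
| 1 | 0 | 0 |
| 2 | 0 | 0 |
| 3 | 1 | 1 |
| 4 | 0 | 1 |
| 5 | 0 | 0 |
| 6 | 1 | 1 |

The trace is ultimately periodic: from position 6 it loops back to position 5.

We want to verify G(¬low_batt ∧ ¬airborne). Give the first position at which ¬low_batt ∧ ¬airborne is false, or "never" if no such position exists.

0

At position 0 the labels are {airborne}, so ¬low_batt ∧ ¬airborne is false there. This is the first violation.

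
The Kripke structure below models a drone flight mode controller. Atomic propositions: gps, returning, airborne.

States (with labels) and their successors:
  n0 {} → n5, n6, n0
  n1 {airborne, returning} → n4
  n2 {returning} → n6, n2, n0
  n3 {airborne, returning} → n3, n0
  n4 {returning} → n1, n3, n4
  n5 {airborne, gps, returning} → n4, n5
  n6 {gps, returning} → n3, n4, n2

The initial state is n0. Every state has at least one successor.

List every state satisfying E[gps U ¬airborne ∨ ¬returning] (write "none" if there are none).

{n0, n2, n4, n5, n6}

States satisfying gps: {n5, n6}.
States satisfying ¬airborne ∨ ¬returning: {n0, n2, n4, n6}.
States satisfying E[gps U ¬airborne ∨ ¬returning]: {n0, n2, n4, n5, n6}.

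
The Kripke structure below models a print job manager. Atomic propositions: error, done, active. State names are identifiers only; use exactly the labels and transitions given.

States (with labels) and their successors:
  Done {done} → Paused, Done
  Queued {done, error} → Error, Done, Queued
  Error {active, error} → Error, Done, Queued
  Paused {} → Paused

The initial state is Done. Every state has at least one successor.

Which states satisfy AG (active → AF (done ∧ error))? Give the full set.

States satisfying active → AF (done ∧ error): {Done, Queued, Paused}.
States satisfying AG (active → AF (done ∧ error)): {Done, Paused}.

{Done, Paused}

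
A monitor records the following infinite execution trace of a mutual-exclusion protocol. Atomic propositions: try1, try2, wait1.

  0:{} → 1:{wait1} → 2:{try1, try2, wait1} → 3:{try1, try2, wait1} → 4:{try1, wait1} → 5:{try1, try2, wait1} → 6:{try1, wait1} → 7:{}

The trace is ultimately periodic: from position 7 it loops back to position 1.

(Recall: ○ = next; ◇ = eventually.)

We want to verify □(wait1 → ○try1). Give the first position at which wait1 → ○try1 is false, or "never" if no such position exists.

Check wait1 → ○try1 at each position in order: 0 ✓, 1 ✓, 2 ✓, 3 ✓, 4 ✓, 5 ✓.
At position 6 the labels are {try1, wait1} and the next position 7 has {}, so wait1 → ○try1 is false there. This is the first violation.

6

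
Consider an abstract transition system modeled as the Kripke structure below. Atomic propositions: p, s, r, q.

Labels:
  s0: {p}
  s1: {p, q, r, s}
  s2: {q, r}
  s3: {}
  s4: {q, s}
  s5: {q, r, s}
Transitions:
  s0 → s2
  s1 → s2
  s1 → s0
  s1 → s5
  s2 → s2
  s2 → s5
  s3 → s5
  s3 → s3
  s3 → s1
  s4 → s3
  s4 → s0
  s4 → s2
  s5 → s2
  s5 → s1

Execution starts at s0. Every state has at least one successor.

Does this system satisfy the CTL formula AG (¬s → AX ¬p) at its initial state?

States satisfying ¬s → AX ¬p: {s0, s1, s2, s4, s5}.
States satisfying AG (¬s → AX ¬p): {s0, s1, s2, s5}.
Every state reachable from s0 satisfies ¬s → AX ¬p.
s0 ∈ Sat(AG (¬s → AX ¬p)).

Satisfied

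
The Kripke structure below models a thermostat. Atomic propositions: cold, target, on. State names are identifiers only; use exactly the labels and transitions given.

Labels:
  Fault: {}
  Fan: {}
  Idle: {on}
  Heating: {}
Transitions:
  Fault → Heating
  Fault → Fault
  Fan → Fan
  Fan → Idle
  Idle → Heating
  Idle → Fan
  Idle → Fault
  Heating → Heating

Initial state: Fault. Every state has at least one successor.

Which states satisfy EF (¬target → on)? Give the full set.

States satisfying ¬target → on: {Idle}.
States satisfying EF (¬target → on): {Fan, Idle}.

{Fan, Idle}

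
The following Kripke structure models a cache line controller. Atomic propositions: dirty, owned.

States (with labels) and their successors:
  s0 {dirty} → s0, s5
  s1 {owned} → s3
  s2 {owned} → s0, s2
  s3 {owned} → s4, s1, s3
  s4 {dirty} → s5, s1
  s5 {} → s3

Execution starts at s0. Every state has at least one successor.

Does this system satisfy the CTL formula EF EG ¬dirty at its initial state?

Yes

States satisfying EG ¬dirty: {s1, s2, s3, s5}.
States satisfying EF EG ¬dirty: {s0, s1, s2, s3, s4, s5}.
Some path from s0 reaches a state where EG ¬dirty holds.
s0 ∈ Sat(EF EG ¬dirty).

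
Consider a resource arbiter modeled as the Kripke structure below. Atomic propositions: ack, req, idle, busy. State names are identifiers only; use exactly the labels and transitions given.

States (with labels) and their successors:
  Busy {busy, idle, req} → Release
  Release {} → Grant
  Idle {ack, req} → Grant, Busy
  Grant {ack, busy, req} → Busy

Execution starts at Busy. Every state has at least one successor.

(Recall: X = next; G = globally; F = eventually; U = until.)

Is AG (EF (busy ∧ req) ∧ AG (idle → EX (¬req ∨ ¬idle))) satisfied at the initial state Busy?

States satisfying EF (busy ∧ req) ∧ AG (idle → EX (¬req ∨ ¬idle)): {Busy, Release, Idle, Grant}.
States satisfying AG (EF (busy ∧ req) ∧ AG (idle → EX (¬req ∨ ¬idle))): {Busy, Release, Idle, Grant}.
Every state reachable from Busy satisfies EF (busy ∧ req) ∧ AG (idle → EX (¬req ∨ ¬idle)).
Busy ∈ Sat(AG (EF (busy ∧ req) ∧ AG (idle → EX (¬req ∨ ¬idle)))).

Holds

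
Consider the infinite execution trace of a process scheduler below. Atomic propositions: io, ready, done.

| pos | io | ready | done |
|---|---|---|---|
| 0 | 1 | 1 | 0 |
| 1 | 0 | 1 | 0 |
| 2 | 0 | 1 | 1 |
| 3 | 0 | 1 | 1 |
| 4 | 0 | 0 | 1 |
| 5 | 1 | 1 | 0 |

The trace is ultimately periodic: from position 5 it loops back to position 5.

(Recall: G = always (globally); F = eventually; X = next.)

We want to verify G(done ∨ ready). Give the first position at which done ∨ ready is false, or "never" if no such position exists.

done ∨ ready holds at every position 0..5, and those are all the positions the trace ever visits, so the invariant G(done ∨ ready) is never violated.

never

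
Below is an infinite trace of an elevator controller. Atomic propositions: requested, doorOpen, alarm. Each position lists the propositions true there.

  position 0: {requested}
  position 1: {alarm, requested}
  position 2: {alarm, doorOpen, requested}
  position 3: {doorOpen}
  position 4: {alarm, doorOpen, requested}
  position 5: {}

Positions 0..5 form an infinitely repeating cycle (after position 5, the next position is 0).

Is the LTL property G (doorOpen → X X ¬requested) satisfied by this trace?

doorOpen → X X ¬requested must hold at every position from 0 onward. It fails at position 2, so G (doorOpen → X X ¬requested) is false.
Positions where doorOpen holds: 2, 3, 4.
Check X X ¬requested at each: 2→fails, 3→ok, 4→fails.

Violated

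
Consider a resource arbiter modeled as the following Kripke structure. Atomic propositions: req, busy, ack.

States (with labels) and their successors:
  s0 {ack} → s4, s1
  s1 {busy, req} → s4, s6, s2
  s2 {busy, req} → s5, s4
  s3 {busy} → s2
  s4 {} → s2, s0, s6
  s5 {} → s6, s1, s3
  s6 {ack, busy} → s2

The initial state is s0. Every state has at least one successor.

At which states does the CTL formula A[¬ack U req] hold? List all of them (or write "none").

States satisfying ¬ack: {s1, s2, s3, s4, s5}.
States satisfying req: {s1, s2}.
States satisfying A[¬ack U req]: {s1, s2, s3}.

{s1, s2, s3}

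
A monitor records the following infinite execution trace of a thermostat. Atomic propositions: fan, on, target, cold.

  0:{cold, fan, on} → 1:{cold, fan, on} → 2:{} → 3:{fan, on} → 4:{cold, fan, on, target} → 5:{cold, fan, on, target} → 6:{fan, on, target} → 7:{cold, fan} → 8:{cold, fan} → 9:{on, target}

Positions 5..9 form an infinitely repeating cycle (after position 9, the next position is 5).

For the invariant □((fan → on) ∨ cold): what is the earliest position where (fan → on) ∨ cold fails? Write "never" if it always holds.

never

(fan → on) ∨ cold holds at every position 0..9, and those are all the positions the trace ever visits, so the invariant □((fan → on) ∨ cold) is never violated.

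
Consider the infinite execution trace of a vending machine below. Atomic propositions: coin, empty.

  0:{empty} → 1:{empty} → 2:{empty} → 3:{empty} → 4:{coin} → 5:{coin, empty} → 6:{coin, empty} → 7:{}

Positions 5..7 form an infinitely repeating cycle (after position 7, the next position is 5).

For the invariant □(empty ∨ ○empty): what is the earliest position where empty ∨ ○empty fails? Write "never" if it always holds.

never

empty ∨ ○empty holds at every position 0..7, and those are all the positions the trace ever visits, so the invariant □(empty ∨ ○empty) is never violated.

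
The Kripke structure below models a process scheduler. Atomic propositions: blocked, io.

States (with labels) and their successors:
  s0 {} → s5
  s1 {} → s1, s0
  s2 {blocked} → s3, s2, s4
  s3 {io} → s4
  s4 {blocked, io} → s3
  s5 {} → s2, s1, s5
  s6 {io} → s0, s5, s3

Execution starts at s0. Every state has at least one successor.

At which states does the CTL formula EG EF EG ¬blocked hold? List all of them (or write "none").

{s0, s1, s5, s6}

States satisfying EF EG ¬blocked: {s0, s1, s5, s6}.
States satisfying EG EF EG ¬blocked: {s0, s1, s5, s6}.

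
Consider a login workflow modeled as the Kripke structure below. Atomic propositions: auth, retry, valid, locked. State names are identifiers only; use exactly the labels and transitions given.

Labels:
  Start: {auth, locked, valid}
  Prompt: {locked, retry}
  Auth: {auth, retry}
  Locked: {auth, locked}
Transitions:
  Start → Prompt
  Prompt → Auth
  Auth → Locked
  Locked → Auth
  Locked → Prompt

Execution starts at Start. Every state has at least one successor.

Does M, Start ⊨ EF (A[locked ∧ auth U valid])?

Satisfied

States satisfying A[locked ∧ auth U valid]: {Start}.
States satisfying EF (A[locked ∧ auth U valid]): {Start}.
Some path from Start reaches a state where A[locked ∧ auth U valid] holds.
Start ∈ Sat(EF (A[locked ∧ auth U valid])).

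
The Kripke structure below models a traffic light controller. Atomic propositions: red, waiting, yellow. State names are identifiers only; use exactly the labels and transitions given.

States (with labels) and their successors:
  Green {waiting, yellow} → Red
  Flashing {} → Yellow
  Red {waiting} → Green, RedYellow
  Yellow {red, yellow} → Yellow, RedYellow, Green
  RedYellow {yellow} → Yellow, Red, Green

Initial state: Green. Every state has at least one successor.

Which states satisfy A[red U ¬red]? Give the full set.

{Green, Flashing, Red, RedYellow}

States satisfying red: {Yellow}.
States satisfying ¬red: {Green, Flashing, Red, RedYellow}.
States satisfying A[red U ¬red]: {Green, Flashing, Red, RedYellow}.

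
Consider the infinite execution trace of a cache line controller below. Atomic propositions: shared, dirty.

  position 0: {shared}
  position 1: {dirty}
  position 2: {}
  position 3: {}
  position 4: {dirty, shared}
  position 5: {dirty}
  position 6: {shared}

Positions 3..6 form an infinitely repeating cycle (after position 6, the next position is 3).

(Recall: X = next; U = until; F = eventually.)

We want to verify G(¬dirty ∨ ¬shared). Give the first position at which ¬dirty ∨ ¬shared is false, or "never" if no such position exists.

4

Check ¬dirty ∨ ¬shared at each position in order: 0 ✓, 1 ✓, 2 ✓, 3 ✓.
At position 4 the labels are {dirty, shared}, so ¬dirty ∨ ¬shared is false there. This is the first violation.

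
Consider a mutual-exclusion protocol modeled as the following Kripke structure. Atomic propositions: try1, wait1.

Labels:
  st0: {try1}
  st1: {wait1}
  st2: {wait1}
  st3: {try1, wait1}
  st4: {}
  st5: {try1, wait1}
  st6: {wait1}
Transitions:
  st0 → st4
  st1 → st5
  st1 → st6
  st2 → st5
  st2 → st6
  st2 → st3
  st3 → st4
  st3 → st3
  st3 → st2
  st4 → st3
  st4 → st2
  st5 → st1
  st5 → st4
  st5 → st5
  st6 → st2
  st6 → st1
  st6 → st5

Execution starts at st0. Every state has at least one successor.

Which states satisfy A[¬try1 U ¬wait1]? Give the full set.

States satisfying ¬try1: {st1, st2, st4, st6}.
States satisfying ¬wait1: {st0, st4}.
States satisfying A[¬try1 U ¬wait1]: {st0, st4}.

{st0, st4}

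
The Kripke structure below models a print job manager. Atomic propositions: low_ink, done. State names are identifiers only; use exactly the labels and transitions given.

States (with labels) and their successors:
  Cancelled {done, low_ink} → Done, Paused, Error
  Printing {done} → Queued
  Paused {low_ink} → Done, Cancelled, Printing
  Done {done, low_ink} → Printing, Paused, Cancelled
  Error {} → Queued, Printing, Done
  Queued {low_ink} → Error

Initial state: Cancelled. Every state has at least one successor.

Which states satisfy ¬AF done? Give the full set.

{Error, Queued}

States satisfying done: {Cancelled, Printing, Done}.
States satisfying AF done: {Cancelled, Printing, Paused, Done}.
States satisfying ¬AF done: {Error, Queued}.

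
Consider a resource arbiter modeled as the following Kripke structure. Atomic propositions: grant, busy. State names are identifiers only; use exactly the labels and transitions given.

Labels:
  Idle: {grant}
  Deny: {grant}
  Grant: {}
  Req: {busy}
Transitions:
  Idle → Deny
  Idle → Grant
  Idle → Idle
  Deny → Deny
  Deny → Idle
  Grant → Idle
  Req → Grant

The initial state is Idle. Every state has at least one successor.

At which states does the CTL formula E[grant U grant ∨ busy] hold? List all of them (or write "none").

States satisfying grant: {Idle, Deny}.
States satisfying grant ∨ busy: {Idle, Deny, Req}.
States satisfying E[grant U grant ∨ busy]: {Idle, Deny, Req}.

{Idle, Deny, Req}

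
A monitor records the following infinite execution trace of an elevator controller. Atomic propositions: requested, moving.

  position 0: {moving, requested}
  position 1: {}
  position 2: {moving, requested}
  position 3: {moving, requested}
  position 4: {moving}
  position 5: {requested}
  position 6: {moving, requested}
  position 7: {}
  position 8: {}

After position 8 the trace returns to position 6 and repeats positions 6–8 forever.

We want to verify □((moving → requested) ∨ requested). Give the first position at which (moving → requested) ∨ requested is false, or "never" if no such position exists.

4

Check (moving → requested) ∨ requested at each position in order: 0 ✓, 1 ✓, 2 ✓, 3 ✓.
At position 4 the labels are {moving}, so (moving → requested) ∨ requested is false there. This is the first violation.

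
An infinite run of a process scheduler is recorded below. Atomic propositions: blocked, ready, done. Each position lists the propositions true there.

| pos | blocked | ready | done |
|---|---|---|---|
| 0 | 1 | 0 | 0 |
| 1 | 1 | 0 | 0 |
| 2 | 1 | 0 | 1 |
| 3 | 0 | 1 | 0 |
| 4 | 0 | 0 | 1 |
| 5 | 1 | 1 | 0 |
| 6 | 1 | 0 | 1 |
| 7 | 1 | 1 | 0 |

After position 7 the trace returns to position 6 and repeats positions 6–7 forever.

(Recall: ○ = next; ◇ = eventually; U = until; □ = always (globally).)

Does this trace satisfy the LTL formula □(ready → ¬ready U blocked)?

Violated

ready → ¬ready U blocked must hold at every position from 0 onward. It fails at position 3, so □(ready → ¬ready U blocked) is false.
Positions where ready holds: 3, 5, 7.
Check ¬ready U blocked at each: 3→fails, 5→ok, 7→ok.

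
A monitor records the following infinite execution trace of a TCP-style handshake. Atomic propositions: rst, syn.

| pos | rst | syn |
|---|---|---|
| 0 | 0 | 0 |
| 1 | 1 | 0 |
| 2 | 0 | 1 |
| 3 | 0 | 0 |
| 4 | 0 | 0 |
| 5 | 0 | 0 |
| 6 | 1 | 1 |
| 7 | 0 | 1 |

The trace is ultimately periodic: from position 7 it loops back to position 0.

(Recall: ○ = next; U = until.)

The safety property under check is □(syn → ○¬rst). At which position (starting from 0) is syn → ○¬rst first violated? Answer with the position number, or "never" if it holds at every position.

never

syn → ○¬rst holds at every position 0..7, and those are all the positions the trace ever visits, so the invariant □(syn → ○¬rst) is never violated.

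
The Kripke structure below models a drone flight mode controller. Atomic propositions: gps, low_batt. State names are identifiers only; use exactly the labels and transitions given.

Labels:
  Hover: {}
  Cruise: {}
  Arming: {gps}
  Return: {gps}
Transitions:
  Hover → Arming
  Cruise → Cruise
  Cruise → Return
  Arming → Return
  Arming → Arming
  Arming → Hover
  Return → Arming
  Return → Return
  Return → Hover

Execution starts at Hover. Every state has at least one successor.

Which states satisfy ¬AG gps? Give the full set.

States satisfying gps: {Arming, Return}.
States satisfying AG gps: ∅.
States satisfying ¬AG gps: {Hover, Cruise, Arming, Return}.

{Hover, Cruise, Arming, Return}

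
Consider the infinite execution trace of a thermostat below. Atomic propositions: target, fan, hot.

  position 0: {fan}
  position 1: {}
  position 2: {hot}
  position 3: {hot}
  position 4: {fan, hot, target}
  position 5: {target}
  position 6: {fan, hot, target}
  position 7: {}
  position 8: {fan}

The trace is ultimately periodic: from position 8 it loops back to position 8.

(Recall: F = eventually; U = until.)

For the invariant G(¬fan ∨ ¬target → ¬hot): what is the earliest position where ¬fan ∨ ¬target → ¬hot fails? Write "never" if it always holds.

2

Check ¬fan ∨ ¬target → ¬hot at each position in order: 0 ✓, 1 ✓.
At position 2 the labels are {hot}, so ¬fan ∨ ¬target → ¬hot is false there. This is the first violation.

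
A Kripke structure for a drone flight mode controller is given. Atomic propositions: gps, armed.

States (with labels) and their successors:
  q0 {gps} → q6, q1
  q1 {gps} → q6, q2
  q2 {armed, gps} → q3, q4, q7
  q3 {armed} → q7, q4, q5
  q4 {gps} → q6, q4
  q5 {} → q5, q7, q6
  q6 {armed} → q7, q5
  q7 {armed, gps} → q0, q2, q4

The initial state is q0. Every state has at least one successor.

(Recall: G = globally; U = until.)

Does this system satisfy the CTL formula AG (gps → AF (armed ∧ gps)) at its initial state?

No

States satisfying gps → AF (armed ∧ gps): {q2, q3, q5, q6, q7}.
States satisfying AG (gps → AF (armed ∧ gps)): ∅.
q0 is reachable from q0 and violates gps → AF (armed ∧ gps), so AG fails at q0.
q0 ∉ Sat(AG (gps → AF (armed ∧ gps))).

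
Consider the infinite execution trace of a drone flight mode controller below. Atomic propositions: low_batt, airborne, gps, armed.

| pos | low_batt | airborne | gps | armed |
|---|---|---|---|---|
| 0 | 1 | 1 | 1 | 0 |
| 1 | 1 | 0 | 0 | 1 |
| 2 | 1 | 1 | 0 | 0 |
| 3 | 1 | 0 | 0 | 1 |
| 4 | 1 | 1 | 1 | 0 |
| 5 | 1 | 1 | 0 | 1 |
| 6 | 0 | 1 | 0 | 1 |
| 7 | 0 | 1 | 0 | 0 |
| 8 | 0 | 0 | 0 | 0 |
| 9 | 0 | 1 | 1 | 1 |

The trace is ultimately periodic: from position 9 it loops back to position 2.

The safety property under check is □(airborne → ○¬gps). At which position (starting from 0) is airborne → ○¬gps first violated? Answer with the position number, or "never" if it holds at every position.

never

airborne → ○¬gps holds at every position 0..9, and those are all the positions the trace ever visits, so the invariant □(airborne → ○¬gps) is never violated.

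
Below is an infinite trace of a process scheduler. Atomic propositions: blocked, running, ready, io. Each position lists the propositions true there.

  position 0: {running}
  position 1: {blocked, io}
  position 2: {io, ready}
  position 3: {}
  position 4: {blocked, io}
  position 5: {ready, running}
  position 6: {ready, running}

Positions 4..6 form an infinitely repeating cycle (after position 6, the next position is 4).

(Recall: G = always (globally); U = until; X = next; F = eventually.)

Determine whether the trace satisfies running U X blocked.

Walking from position 0: X blocked first holds at position 0, and running holds at every earlier position along the way, so running U X blocked holds.

Yes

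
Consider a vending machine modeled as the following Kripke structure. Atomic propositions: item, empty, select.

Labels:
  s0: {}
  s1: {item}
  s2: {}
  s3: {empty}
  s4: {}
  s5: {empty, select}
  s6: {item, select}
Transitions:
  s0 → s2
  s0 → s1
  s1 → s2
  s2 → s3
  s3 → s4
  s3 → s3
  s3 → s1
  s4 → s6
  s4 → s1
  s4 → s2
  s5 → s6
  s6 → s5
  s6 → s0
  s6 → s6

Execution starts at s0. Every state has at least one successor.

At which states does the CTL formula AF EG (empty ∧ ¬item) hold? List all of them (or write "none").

{s0, s1, s2, s3}

States satisfying EG (empty ∧ ¬item): {s3}.
States satisfying AF EG (empty ∧ ¬item): {s0, s1, s2, s3}.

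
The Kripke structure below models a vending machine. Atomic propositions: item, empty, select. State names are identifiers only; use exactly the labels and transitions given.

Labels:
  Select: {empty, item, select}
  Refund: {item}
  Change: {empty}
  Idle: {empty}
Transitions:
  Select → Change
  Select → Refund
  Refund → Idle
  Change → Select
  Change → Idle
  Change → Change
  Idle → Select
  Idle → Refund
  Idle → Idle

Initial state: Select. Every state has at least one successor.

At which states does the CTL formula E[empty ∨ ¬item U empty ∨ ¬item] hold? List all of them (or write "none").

{Select, Change, Idle}

States satisfying empty ∨ ¬item: {Select, Change, Idle}.
States satisfying E[empty ∨ ¬item U empty ∨ ¬item]: {Select, Change, Idle}.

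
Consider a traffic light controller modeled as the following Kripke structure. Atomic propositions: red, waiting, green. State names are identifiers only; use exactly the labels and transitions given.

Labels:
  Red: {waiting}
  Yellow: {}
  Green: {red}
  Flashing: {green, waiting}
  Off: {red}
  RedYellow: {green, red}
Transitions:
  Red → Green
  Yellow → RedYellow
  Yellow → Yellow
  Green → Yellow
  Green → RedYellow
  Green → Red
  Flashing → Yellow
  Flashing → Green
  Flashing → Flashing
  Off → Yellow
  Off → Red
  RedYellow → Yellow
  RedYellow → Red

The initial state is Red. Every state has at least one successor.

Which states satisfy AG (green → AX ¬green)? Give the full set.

States satisfying green → AX ¬green: {Red, Yellow, Green, Off, RedYellow}.
States satisfying AG (green → AX ¬green): {Red, Yellow, Green, Off, RedYellow}.

{Red, Yellow, Green, Off, RedYellow}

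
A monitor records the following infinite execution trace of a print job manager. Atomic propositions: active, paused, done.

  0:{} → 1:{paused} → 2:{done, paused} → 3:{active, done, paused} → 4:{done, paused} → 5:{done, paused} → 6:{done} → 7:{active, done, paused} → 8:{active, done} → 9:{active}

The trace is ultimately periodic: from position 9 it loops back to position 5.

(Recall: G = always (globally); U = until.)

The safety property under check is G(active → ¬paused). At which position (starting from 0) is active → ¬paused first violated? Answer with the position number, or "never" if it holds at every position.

Check active → ¬paused at each position in order: 0 ✓, 1 ✓, 2 ✓.
At position 3 the labels are {active, done, paused}, so active → ¬paused is false there. This is the first violation.

3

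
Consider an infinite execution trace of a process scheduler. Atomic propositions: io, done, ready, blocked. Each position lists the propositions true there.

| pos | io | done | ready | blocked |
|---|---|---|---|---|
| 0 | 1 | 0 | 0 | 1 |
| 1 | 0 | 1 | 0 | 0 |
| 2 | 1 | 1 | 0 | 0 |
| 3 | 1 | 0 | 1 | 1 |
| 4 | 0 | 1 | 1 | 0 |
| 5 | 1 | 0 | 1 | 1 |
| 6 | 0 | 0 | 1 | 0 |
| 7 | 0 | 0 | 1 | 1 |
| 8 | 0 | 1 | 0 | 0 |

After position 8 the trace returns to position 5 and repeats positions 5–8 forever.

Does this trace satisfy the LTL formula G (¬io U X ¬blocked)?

¬io U X ¬blocked must hold at every position from 0 onward. It fails at position 2, so G (¬io U X ¬blocked) is false.

Does not hold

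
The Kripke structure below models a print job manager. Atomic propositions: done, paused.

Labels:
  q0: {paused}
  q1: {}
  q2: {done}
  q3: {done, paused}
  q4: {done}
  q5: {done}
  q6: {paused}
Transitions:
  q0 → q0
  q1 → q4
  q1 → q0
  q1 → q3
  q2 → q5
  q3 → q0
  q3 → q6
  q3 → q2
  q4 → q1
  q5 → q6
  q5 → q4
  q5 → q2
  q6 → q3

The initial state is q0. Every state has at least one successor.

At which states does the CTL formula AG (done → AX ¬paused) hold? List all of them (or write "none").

States satisfying done → AX ¬paused: {q0, q1, q2, q4, q6}.
States satisfying AG (done → AX ¬paused): {q0}.

{q0}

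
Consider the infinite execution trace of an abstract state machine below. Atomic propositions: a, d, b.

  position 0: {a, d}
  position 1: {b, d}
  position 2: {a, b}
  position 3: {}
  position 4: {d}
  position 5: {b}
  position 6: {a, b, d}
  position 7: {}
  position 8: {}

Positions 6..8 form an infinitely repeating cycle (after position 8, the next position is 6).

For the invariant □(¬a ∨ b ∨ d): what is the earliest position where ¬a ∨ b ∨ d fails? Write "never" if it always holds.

¬a ∨ b ∨ d holds at every position 0..8, and those are all the positions the trace ever visits, so the invariant □(¬a ∨ b ∨ d) is never violated.

never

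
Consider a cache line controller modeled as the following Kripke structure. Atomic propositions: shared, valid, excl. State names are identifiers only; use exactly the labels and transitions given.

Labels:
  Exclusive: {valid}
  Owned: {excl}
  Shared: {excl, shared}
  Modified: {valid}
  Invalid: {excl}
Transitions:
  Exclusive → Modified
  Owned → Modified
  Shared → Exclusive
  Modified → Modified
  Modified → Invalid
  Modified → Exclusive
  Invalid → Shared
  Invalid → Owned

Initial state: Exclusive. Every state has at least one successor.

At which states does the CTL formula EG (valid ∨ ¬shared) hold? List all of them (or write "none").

States satisfying valid ∨ ¬shared: {Exclusive, Owned, Modified, Invalid}.
States satisfying EG (valid ∨ ¬shared): {Exclusive, Owned, Modified, Invalid}.

{Exclusive, Owned, Modified, Invalid}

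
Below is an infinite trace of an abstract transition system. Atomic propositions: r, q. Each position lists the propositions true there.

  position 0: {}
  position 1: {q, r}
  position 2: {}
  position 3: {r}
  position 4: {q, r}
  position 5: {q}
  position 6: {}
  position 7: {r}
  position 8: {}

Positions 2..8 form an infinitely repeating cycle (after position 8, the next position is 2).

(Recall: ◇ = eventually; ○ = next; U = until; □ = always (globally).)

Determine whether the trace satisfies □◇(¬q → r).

Holds

◇(¬q → r) holds at every position 0..8, and those are all positions ever visited, so □◇(¬q → r) holds.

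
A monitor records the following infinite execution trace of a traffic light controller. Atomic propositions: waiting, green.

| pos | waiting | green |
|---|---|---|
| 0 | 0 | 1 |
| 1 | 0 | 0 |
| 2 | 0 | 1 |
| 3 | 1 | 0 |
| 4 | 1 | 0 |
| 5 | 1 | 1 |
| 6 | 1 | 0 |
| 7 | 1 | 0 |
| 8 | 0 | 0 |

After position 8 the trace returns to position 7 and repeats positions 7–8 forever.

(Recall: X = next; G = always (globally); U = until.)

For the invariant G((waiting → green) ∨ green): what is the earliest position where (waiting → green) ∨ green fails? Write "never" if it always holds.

Check (waiting → green) ∨ green at each position in order: 0 ✓, 1 ✓, 2 ✓.
At position 3 the labels are {waiting}, so (waiting → green) ∨ green is false there. This is the first violation.

3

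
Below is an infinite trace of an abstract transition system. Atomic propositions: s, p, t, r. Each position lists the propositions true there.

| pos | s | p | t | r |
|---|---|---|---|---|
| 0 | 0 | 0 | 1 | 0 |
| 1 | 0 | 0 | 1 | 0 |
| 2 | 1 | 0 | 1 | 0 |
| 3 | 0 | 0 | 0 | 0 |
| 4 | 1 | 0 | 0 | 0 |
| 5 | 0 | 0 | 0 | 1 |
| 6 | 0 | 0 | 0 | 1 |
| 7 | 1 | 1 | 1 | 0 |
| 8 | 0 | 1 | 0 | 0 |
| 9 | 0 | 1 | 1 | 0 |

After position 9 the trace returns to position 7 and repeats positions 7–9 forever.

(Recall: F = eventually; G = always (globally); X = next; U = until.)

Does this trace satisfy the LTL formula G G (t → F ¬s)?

G (t → F ¬s) holds at every position 0..9, and those are all positions ever visited, so G G (t → F ¬s) holds.

Yes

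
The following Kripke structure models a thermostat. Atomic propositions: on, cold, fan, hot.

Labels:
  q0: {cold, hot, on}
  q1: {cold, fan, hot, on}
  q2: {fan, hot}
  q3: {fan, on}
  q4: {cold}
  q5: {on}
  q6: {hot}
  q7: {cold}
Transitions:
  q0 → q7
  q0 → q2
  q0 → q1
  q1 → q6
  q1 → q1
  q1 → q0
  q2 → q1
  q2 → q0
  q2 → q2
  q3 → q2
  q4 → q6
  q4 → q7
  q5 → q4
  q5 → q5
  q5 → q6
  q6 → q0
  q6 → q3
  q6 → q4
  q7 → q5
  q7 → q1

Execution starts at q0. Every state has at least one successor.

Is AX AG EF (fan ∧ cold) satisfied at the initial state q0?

Holds

States satisfying AG EF (fan ∧ cold): {q0, q1, q2, q3, q4, q5, q6, q7}.
States satisfying AX AG EF (fan ∧ cold): {q0, q1, q2, q3, q4, q5, q6, q7}.
q0 ∈ Sat(AX AG EF (fan ∧ cold)).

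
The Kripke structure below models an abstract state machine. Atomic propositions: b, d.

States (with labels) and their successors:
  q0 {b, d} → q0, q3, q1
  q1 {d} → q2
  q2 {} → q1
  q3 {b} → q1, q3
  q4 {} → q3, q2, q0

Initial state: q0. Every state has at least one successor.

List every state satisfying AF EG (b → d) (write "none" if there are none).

States satisfying EG (b → d): {q0, q1, q2, q4}.
States satisfying AF EG (b → d): {q0, q1, q2, q4}.

{q0, q1, q2, q4}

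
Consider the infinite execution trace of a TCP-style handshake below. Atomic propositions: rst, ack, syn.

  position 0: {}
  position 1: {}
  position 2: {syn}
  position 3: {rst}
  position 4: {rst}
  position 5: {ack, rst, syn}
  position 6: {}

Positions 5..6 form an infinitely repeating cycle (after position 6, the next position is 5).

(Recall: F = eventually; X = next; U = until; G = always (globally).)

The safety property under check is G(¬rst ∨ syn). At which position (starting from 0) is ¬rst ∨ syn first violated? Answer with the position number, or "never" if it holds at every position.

Check ¬rst ∨ syn at each position in order: 0 ✓, 1 ✓, 2 ✓.
At position 3 the labels are {rst}, so ¬rst ∨ syn is false there. This is the first violation.

3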